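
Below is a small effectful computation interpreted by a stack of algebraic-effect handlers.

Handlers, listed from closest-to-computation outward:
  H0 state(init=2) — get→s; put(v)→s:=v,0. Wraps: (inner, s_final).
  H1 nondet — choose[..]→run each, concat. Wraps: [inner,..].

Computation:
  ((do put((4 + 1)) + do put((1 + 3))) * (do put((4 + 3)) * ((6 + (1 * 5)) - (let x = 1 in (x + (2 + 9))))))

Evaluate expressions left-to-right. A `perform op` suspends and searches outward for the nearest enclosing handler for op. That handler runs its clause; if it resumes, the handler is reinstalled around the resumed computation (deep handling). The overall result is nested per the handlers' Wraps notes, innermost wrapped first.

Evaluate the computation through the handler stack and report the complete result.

Answer: [(0, 7)]

Working:
put(5) @ H0 ⇒ s:=5
put(4) @ H0 ⇒ s:=4
put(7) @ H0 ⇒ s:=7
H0 returns (0, 7)
H1 returns [(0, 7)]
= [(0, 7)]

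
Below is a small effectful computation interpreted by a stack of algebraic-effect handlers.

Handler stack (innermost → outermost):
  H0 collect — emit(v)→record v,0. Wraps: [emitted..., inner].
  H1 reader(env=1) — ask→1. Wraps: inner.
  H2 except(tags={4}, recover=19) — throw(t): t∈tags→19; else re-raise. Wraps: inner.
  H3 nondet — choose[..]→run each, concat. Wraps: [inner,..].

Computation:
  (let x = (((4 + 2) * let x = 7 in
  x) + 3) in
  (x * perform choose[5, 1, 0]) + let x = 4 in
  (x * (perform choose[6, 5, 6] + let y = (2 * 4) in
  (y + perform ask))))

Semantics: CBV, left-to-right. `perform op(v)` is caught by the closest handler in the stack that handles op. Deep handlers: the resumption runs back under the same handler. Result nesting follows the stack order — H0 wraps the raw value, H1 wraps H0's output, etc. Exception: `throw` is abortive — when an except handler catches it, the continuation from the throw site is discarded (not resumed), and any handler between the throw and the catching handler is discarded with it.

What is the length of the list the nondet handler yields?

Working:
choose[5, 1, 0] @ H3
  branch[0] choose=5:
    choose[6, 5, 6] @ H3
      branch[0] choose=6:
        ask @ H1 ⇒ 1
        H0 returns [285]
        H1 returns [285]
        H2 returns [285]
        H3 returns [[285]]
      branch[1] choose=5:
        ask @ H1 ⇒ 1
        H0 returns [281]
        H1 returns [281]
        H2 returns [281]
        H3 returns [[281]]
      branch[2] choose=6:
        ask @ H1 ⇒ 1
        H0 returns [285]
        H1 returns [285]
        H2 returns [285]
        H3 returns [[285]]
  branch[1] choose=1:
    choose[6, 5, 6] @ H3
      branch[0] choose=6:
        ask @ H1 ⇒ 1
        H0 returns [105]
        H1 returns [105]
        H2 returns [105]
        H3 returns [[105]]
      branch[1] choose=5:
        ask @ H1 ⇒ 1
        H0 returns [101]
        H1 returns [101]
        H2 returns [101]
        H3 returns [[101]]
      branch[2] choose=6:
        ask @ H1 ⇒ 1
        H0 returns [105]
        H1 returns [105]
        H2 returns [105]
        H3 returns [[105]]
  branch[2] choose=0:
    choose[6, 5, 6] @ H3
      branch[0] choose=6:
        ask @ H1 ⇒ 1
        H0 returns [60]
        H1 returns [60]
        H2 returns [60]
        H3 returns [[60]]
      branch[1] choose=5:
        ask @ H1 ⇒ 1
        H0 returns [56]
        H1 returns [56]
        H2 returns [56]
        H3 returns [[56]]
      branch[2] choose=6:
        ask @ H1 ⇒ 1
        H0 returns [60]
        H1 returns [60]
        H2 returns [60]
        H3 returns [[60]]
= [[285], [281], [285], [105], [101], [105], [60], [56], [60]]

Answer: 9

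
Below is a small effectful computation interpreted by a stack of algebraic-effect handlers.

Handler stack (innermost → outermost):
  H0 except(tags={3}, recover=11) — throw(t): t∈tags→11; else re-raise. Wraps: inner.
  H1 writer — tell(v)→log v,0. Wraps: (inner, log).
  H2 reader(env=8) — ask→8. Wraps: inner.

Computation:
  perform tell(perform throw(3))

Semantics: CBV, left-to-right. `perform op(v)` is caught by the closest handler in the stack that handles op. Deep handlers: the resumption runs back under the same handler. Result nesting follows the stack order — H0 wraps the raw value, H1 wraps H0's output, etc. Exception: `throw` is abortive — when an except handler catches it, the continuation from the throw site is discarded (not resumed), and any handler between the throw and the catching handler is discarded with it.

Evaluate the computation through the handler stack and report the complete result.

Working:
throw(3) @ H0 caught ⇒ 11
H1 returns (11, ())
H2 returns (11, ())
= (11, ())

Answer: (11, ())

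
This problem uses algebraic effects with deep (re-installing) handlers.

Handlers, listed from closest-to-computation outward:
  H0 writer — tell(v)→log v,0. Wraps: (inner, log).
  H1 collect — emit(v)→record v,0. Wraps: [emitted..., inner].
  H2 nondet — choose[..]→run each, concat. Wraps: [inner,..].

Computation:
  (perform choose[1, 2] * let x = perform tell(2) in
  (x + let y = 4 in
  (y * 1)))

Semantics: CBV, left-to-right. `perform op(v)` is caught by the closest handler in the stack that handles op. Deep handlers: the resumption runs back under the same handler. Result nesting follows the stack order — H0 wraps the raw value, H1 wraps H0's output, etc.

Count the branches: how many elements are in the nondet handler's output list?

Answer: 2

Evaluation trace:
choose[1, 2] @ H2
  branch[0] choose=1:
    tell(2) @ H0 ⇒ log+=2
    H0 returns (4, (2))
    H1 returns [(4, (2))]
    H2 returns [[(4, (2))]]
  branch[1] choose=2:
    tell(2) @ H0 ⇒ log+=2
    H0 returns (8, (2))
    H1 returns [(8, (2))]
    H2 returns [[(8, (2))]]
= [[(4, (2))], [(8, (2))]]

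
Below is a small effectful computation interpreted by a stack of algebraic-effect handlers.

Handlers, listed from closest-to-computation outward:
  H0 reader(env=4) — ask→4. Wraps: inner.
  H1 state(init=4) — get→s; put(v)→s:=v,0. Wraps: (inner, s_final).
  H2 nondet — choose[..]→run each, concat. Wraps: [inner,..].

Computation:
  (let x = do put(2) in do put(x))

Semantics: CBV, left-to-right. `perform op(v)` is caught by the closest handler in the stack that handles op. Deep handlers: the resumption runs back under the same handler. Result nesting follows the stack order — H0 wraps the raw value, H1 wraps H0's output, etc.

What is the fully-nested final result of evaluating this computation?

Evaluation trace:
put(2) @ H1 ⇒ s:=2
put(0) @ H1 ⇒ s:=0
H0 returns 0
H1 returns (0, 0)
H2 returns [(0, 0)]
= [(0, 0)]

Answer: [(0, 0)]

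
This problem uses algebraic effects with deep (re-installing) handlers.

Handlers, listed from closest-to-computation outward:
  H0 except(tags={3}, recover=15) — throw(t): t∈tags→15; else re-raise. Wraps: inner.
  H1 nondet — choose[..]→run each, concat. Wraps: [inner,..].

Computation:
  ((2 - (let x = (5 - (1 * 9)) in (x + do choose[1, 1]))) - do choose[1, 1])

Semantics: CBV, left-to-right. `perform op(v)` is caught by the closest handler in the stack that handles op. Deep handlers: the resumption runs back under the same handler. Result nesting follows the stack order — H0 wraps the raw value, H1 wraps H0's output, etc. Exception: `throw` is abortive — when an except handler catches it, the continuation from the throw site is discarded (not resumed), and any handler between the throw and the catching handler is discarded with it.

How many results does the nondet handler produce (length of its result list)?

Step-by-step:
choose[1, 1] @ H1
  branch[0] choose=1:
    choose[1, 1] @ H1
      branch[0] choose=1:
        H0 returns 4
        H1 returns [4]
      branch[1] choose=1:
        H0 returns 4
        H1 returns [4]
  branch[1] choose=1:
    choose[1, 1] @ H1
      branch[0] choose=1:
        H0 returns 4
        H1 returns [4]
      branch[1] choose=1:
        H0 returns 4
        H1 returns [4]
= [4, 4, 4, 4]

Answer: 4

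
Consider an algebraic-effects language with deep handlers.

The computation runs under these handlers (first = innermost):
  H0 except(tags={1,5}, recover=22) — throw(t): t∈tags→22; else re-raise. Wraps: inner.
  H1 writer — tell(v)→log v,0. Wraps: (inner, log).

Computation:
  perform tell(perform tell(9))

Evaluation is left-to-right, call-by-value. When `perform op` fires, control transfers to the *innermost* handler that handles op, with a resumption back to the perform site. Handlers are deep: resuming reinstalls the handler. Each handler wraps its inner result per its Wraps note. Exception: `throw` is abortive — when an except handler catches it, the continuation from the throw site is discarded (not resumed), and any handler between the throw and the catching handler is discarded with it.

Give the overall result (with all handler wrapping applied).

Working:
tell(9) @ H1 ⇒ log+=9
tell(0) @ H1 ⇒ log+=0
H0 returns 0
H1 returns (0, (9, 0))
= (0, (9, 0))

Answer: (0, (9, 0))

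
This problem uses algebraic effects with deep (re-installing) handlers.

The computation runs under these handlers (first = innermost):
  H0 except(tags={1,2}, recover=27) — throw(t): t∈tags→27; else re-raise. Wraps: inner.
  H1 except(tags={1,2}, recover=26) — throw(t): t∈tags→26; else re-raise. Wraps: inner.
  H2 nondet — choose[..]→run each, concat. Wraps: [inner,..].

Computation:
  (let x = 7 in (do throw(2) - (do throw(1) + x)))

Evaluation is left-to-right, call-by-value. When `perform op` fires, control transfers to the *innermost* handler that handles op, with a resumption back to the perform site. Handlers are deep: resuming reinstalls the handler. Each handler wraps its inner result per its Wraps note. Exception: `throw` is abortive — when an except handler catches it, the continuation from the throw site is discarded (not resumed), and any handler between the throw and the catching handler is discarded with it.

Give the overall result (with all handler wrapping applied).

Evaluation trace:
throw(2) @ H0 caught ⇒ 27
H1 returns 27
H2 returns [27]
= [27]

Answer: [27]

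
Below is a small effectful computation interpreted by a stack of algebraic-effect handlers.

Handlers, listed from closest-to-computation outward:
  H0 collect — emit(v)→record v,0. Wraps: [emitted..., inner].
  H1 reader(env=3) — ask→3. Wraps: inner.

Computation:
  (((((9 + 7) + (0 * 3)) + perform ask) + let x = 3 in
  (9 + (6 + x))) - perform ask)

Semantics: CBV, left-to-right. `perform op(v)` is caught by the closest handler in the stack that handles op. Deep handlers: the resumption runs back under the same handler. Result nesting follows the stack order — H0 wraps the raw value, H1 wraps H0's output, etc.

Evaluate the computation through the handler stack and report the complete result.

Answer: [34]

Step-by-step:
ask @ H1 ⇒ 3
ask @ H1 ⇒ 3
H0 returns [34]
H1 returns [34]
= [34]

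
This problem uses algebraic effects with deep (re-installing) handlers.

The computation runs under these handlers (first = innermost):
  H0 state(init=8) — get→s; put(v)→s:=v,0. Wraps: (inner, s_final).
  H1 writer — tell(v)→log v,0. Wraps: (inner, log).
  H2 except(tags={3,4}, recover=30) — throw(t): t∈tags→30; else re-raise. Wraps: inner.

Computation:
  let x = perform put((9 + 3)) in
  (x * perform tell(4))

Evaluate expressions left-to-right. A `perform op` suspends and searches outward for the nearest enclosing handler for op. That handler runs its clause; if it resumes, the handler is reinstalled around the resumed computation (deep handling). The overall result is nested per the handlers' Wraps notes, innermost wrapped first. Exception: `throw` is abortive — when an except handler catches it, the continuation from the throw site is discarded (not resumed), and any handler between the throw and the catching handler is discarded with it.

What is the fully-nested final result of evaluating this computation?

Answer: ((0, 12), (4))

Step-by-step:
put(12) @ H0 ⇒ s:=12
tell(4) @ H1 ⇒ log+=4
H0 returns (0, 12)
H1 returns ((0, 12), (4))
H2 returns ((0, 12), (4))
= ((0, 12), (4))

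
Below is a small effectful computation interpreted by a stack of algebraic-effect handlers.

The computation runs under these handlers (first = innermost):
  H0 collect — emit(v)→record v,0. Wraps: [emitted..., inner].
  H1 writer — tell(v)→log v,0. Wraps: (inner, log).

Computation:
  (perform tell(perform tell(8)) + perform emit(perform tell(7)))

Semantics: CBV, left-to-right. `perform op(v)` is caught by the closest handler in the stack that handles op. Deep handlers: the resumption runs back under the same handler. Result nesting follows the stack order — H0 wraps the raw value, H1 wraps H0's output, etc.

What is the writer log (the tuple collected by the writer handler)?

Answer: (8, 0, 7)

Evaluation trace:
tell(8) @ H1 ⇒ log+=8
tell(0) @ H1 ⇒ log+=0
tell(7) @ H1 ⇒ log+=7
emit(0) @ H0 ⇒ out+=0
H0 returns [0, 0]
H1 returns ([0, 0], (8, 0, 7))
= ([0, 0], (8, 0, 7))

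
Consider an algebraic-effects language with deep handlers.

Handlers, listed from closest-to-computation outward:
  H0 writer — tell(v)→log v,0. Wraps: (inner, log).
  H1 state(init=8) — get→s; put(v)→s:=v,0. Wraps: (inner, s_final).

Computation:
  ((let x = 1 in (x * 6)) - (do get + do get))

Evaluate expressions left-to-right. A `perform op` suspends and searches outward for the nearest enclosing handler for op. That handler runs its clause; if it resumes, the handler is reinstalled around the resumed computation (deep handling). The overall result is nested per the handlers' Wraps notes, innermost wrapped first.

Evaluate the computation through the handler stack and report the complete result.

Answer: ((-10, ()), 8)

Step-by-step:
get @ H1 ⇒ 8
get @ H1 ⇒ 8
H0 returns (-10, ())
H1 returns ((-10, ()), 8)
= ((-10, ()), 8)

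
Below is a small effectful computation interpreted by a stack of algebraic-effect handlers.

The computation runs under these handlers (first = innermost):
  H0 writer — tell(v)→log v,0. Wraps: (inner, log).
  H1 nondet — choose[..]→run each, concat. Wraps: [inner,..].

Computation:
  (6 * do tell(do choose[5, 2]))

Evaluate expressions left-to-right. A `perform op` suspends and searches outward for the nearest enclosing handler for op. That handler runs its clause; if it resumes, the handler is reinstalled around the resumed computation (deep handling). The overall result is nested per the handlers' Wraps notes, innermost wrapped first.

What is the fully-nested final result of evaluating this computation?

Answer: [(0, (5)), (0, (2))]

Working:
choose[5, 2] @ H1
  branch[0] choose=5:
    tell(5) @ H0 ⇒ log+=5
    H0 returns (0, (5))
    H1 returns [(0, (5))]
  branch[1] choose=2:
    tell(2) @ H0 ⇒ log+=2
    H0 returns (0, (2))
    H1 returns [(0, (2))]
= [(0, (5)), (0, (2))]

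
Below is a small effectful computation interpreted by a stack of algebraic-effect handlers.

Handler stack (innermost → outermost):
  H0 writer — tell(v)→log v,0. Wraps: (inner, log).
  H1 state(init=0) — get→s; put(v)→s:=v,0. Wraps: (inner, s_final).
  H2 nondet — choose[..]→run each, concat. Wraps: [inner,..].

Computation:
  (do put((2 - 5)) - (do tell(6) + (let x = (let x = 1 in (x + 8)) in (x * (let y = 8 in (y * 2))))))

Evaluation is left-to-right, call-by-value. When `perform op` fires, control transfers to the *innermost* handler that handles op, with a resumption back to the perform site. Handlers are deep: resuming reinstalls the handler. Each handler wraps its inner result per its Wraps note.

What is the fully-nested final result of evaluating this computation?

Working:
put(-3) @ H1 ⇒ s:=-3
tell(6) @ H0 ⇒ log+=6
H0 returns (-144, (6))
H1 returns ((-144, (6)), -3)
H2 returns [((-144, (6)), -3)]
= [((-144, (6)), -3)]

Answer: [((-144, (6)), -3)]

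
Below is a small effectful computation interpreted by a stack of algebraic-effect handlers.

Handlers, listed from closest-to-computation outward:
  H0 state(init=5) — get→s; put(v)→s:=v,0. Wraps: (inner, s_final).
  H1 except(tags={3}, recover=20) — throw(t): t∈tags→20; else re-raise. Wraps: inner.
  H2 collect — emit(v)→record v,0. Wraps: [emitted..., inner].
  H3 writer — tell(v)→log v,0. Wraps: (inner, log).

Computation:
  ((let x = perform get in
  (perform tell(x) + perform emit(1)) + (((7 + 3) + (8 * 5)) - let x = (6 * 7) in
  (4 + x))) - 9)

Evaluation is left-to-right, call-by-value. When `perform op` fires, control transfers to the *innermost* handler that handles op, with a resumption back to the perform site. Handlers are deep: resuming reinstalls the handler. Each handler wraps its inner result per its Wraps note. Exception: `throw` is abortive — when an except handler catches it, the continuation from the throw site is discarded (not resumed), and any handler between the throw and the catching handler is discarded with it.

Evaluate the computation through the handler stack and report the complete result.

Working:
get @ H0 ⇒ 5
tell(5) @ H3 ⇒ log+=5
emit(1) @ H2 ⇒ out+=1
H0 returns (-5, 5)
H1 returns (-5, 5)
H2 returns [1, (-5, 5)]
H3 returns ([1, (-5, 5)], (5))
= ([1, (-5, 5)], (5))

Answer: ([1, (-5, 5)], (5))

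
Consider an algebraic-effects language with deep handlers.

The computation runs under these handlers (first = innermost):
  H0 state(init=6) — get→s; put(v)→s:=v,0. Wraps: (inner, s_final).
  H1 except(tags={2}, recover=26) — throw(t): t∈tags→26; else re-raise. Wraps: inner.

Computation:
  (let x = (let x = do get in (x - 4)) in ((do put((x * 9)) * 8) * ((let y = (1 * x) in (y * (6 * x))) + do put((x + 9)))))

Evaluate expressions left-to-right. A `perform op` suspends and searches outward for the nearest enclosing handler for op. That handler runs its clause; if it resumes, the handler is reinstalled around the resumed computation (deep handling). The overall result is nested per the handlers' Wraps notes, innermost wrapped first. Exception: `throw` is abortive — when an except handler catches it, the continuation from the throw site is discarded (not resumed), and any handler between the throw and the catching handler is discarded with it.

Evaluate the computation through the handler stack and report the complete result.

Evaluation trace:
get @ H0 ⇒ 6
put(18) @ H0 ⇒ s:=18
put(11) @ H0 ⇒ s:=11
H0 returns (0, 11)
H1 returns (0, 11)
= (0, 11)

Answer: (0, 11)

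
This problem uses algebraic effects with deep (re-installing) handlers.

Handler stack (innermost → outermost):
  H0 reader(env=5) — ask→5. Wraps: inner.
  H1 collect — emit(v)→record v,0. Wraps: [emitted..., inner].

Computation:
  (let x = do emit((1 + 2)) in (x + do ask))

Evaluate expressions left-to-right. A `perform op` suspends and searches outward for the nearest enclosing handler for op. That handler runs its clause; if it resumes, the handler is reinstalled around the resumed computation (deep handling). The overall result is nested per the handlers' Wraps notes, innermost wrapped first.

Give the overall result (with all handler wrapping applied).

Evaluation trace:
emit(3) @ H1 ⇒ out+=3
ask @ H0 ⇒ 5
H0 returns 5
H1 returns [3, 5]
= [3, 5]

Answer: [3, 5]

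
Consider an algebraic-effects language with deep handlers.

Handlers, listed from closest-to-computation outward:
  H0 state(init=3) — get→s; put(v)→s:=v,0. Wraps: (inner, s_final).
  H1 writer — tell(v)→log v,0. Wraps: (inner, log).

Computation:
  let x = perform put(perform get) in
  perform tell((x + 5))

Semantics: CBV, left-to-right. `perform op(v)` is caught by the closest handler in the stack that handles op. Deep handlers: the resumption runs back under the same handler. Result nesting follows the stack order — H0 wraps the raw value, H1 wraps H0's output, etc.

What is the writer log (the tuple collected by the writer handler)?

Working:
get @ H0 ⇒ 3
put(3) @ H0 ⇒ s:=3
tell(5) @ H1 ⇒ log+=5
H0 returns (0, 3)
H1 returns ((0, 3), (5))
= ((0, 3), (5))

Answer: (5)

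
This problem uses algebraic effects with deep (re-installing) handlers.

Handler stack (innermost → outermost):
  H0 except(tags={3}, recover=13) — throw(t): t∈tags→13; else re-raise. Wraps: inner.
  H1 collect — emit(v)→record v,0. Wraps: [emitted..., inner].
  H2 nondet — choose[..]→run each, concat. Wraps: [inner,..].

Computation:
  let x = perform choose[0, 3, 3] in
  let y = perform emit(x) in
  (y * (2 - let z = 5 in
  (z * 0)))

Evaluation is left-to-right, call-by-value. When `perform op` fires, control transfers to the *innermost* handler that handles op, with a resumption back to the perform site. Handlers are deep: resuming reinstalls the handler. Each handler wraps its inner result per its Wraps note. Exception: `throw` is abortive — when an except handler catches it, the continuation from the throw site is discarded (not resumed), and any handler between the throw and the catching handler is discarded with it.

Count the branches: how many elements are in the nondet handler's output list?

Answer: 3

Step-by-step:
choose[0, 3, 3] @ H2
  branch[0] choose=0:
    emit(0) @ H1 ⇒ out+=0
    H0 returns 0
    H1 returns [0, 0]
    H2 returns [[0, 0]]
  branch[1] choose=3:
    emit(3) @ H1 ⇒ out+=3
    H0 returns 0
    H1 returns [3, 0]
    H2 returns [[3, 0]]
  branch[2] choose=3:
    emit(3) @ H1 ⇒ out+=3
    H0 returns 0
    H1 returns [3, 0]
    H2 returns [[3, 0]]
= [[0, 0], [3, 0], [3, 0]]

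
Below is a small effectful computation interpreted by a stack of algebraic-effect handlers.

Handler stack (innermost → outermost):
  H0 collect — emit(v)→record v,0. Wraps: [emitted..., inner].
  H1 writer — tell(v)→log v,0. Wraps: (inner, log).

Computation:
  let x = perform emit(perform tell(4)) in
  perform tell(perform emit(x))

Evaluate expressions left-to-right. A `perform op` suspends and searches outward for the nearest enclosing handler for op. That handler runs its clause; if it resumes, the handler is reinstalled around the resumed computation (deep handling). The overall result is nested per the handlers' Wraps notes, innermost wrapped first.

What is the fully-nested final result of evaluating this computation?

Answer: ([0, 0, 0], (4, 0))

Evaluation trace:
tell(4) @ H1 ⇒ log+=4
emit(0) @ H0 ⇒ out+=0
emit(0) @ H0 ⇒ out+=0
tell(0) @ H1 ⇒ log+=0
H0 returns [0, 0, 0]
H1 returns ([0, 0, 0], (4, 0))
= ([0, 0, 0], (4, 0))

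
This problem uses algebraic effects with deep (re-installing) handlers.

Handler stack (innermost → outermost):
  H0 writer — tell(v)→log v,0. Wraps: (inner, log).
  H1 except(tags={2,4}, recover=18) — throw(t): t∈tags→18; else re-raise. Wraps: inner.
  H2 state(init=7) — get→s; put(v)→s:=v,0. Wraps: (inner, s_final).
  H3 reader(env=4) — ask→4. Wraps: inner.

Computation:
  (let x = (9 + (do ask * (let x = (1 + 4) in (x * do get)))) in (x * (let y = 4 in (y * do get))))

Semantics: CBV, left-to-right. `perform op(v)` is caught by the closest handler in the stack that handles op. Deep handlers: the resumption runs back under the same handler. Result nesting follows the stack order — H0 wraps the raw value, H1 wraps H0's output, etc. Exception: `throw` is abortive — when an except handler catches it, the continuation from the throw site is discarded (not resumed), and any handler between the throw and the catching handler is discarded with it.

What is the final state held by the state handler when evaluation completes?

Answer: 7

Evaluation trace:
ask @ H3 ⇒ 4
get @ H2 ⇒ 7
get @ H2 ⇒ 7
H0 returns (4172, ())
H1 returns (4172, ())
H2 returns ((4172, ()), 7)
H3 returns ((4172, ()), 7)
= ((4172, ()), 7)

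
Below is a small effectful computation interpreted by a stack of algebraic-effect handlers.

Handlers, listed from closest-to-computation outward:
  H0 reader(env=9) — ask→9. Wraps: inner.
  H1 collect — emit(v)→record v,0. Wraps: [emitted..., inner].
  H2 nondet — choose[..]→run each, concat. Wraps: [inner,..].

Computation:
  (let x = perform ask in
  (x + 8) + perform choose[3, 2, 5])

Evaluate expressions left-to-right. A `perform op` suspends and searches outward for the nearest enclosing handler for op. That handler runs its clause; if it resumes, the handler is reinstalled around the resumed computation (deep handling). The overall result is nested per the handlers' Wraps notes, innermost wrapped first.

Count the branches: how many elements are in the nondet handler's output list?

Answer: 3

Evaluation trace:
ask @ H0 ⇒ 9
choose[3, 2, 5] @ H2
  branch[0] choose=3:
    H0 returns 20
    H1 returns [20]
    H2 returns [[20]]
  branch[1] choose=2:
    H0 returns 19
    H1 returns [19]
    H2 returns [[19]]
  branch[2] choose=5:
    H0 returns 22
    H1 returns [22]
    H2 returns [[22]]
= [[20], [19], [22]]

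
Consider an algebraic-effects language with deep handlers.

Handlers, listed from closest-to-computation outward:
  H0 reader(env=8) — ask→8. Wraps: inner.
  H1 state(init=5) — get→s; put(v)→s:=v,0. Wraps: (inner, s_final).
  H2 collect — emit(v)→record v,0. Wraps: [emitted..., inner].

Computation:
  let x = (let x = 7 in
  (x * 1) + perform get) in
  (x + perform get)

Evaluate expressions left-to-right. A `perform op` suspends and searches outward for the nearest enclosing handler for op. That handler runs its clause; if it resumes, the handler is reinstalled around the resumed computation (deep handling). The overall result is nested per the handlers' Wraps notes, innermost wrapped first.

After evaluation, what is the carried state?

Working:
get @ H1 ⇒ 5
get @ H1 ⇒ 5
H0 returns 17
H1 returns (17, 5)
H2 returns [(17, 5)]
= [(17, 5)]

Answer: 5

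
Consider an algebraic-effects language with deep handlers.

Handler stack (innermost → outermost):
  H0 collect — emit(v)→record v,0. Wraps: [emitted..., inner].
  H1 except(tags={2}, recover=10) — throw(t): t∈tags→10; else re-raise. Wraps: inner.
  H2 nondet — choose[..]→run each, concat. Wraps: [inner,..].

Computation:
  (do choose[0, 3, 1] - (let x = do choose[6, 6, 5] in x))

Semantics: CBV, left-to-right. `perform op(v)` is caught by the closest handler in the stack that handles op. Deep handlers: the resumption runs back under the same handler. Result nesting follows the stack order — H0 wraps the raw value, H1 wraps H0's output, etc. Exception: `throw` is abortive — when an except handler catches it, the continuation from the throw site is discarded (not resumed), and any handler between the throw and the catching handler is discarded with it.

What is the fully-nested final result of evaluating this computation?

Evaluation trace:
choose[0, 3, 1] @ H2
  branch[0] choose=0:
    choose[6, 6, 5] @ H2
      branch[0] choose=6:
        H0 returns [-6]
        H1 returns [-6]
        H2 returns [[-6]]
      branch[1] choose=6:
        H0 returns [-6]
        H1 returns [-6]
        H2 returns [[-6]]
      branch[2] choose=5:
        H0 returns [-5]
        H1 returns [-5]
        H2 returns [[-5]]
  branch[1] choose=3:
    choose[6, 6, 5] @ H2
      branch[0] choose=6:
        H0 returns [-3]
        H1 returns [-3]
        H2 returns [[-3]]
      branch[1] choose=6:
        H0 returns [-3]
        H1 returns [-3]
        H2 returns [[-3]]
      branch[2] choose=5:
        H0 returns [-2]
        H1 returns [-2]
        H2 returns [[-2]]
  branch[2] choose=1:
    choose[6, 6, 5] @ H2
      branch[0] choose=6:
        H0 returns [-5]
        H1 returns [-5]
        H2 returns [[-5]]
      branch[1] choose=6:
        H0 returns [-5]
        H1 returns [-5]
        H2 returns [[-5]]
      branch[2] choose=5:
        H0 returns [-4]
        H1 returns [-4]
        H2 returns [[-4]]
= [[-6], [-6], [-5], [-3], [-3], [-2], [-5], [-5], [-4]]

Answer: [[-6], [-6], [-5], [-3], [-3], [-2], [-5], [-5], [-4]]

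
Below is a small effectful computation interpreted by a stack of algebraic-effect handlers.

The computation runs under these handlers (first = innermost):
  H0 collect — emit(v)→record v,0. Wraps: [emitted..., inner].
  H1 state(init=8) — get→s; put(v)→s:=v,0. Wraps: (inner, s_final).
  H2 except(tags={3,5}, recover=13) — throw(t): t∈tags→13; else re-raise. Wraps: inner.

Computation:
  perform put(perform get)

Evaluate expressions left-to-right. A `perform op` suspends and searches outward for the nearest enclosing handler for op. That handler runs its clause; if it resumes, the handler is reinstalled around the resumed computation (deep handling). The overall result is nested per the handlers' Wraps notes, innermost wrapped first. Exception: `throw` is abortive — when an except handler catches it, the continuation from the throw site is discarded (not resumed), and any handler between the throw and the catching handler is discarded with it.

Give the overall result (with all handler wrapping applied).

Step-by-step:
get @ H1 ⇒ 8
put(8) @ H1 ⇒ s:=8
H0 returns [0]
H1 returns ([0], 8)
H2 returns ([0], 8)
= ([0], 8)

Answer: ([0], 8)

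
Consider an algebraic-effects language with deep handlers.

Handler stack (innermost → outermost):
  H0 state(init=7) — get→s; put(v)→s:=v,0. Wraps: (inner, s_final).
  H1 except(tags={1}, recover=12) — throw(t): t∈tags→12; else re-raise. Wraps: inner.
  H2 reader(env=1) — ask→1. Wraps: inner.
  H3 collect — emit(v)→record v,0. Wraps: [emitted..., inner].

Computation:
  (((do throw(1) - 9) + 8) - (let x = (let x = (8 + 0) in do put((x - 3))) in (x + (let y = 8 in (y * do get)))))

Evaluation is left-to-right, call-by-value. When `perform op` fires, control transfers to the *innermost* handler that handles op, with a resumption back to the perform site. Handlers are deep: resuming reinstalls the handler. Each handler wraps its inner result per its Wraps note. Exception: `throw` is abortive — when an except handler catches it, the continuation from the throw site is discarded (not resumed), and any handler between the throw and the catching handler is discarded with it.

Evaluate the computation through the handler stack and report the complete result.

Evaluation trace:
throw(1) @ H1 caught ⇒ 12
H2 returns 12
H3 returns [12]
= [12]

Answer: [12]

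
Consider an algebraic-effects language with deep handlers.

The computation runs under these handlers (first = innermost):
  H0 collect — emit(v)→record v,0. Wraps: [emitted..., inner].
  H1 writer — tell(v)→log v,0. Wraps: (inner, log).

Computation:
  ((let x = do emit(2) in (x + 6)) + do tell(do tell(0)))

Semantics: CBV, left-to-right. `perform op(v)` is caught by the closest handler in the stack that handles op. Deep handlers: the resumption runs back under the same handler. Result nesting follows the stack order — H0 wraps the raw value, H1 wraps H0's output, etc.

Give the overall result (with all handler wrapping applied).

Step-by-step:
emit(2) @ H0 ⇒ out+=2
tell(0) @ H1 ⇒ log+=0
tell(0) @ H1 ⇒ log+=0
H0 returns [2, 6]
H1 returns ([2, 6], (0, 0))
= ([2, 6], (0, 0))

Answer: ([2, 6], (0, 0))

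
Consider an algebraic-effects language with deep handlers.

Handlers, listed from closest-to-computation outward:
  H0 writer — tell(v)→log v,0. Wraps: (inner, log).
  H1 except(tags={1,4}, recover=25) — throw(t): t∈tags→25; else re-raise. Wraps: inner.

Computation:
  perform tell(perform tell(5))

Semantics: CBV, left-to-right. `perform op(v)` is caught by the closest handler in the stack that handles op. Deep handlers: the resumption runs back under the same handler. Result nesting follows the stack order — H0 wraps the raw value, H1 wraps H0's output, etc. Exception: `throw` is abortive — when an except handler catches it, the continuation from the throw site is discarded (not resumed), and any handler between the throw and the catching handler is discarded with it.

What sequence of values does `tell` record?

Answer: (5, 0)

Step-by-step:
tell(5) @ H0 ⇒ log+=5
tell(0) @ H0 ⇒ log+=0
H0 returns (0, (5, 0))
H1 returns (0, (5, 0))
= (0, (5, 0))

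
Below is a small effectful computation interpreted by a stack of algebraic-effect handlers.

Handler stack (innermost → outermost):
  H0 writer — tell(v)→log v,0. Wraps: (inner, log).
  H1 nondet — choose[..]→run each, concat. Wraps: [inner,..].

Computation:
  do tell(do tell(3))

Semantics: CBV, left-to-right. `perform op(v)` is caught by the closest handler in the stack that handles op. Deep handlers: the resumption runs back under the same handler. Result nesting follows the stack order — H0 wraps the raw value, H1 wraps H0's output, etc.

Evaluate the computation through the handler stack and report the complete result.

Evaluation trace:
tell(3) @ H0 ⇒ log+=3
tell(0) @ H0 ⇒ log+=0
H0 returns (0, (3, 0))
H1 returns [(0, (3, 0))]
= [(0, (3, 0))]

Answer: [(0, (3, 0))]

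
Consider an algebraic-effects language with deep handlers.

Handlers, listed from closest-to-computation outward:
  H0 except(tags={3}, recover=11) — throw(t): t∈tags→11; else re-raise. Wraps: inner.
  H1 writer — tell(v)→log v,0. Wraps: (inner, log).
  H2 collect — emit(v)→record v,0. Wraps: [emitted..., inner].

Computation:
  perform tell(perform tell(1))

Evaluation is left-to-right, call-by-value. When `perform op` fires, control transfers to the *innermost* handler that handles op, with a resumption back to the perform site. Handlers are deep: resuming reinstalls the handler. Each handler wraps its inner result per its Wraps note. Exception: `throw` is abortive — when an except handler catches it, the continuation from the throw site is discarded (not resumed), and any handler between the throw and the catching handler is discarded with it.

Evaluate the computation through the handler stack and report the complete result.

Evaluation trace:
tell(1) @ H1 ⇒ log+=1
tell(0) @ H1 ⇒ log+=0
H0 returns 0
H1 returns (0, (1, 0))
H2 returns [(0, (1, 0))]
= [(0, (1, 0))]

Answer: [(0, (1, 0))]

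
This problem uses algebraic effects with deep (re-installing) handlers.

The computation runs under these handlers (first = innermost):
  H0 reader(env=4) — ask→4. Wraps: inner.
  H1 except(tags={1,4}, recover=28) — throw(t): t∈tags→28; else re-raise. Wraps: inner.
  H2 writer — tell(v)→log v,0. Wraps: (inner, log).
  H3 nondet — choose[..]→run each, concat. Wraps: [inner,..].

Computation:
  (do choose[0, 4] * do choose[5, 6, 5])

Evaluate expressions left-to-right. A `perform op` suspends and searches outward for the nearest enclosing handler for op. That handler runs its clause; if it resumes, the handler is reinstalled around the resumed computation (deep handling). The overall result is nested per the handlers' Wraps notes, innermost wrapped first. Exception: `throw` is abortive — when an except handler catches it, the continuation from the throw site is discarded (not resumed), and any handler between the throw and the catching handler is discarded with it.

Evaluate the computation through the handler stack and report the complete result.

Answer: [(0, ()), (0, ()), (0, ()), (20, ()), (24, ()), (20, ())]

Step-by-step:
choose[0, 4] @ H3
  branch[0] choose=0:
    choose[5, 6, 5] @ H3
      branch[0] choose=5:
        H0 returns 0
        H1 returns 0
        H2 returns (0, ())
        H3 returns [(0, ())]
      branch[1] choose=6:
        H0 returns 0
        H1 returns 0
        H2 returns (0, ())
        H3 returns [(0, ())]
      branch[2] choose=5:
        H0 returns 0
        H1 returns 0
        H2 returns (0, ())
        H3 returns [(0, ())]
  branch[1] choose=4:
    choose[5, 6, 5] @ H3
      branch[0] choose=5:
        H0 returns 20
        H1 returns 20
        H2 returns (20, ())
        H3 returns [(20, ())]
      branch[1] choose=6:
        H0 returns 24
        H1 returns 24
        H2 returns (24, ())
        H3 returns [(24, ())]
      branch[2] choose=5:
        H0 returns 20
        H1 returns 20
        H2 returns (20, ())
        H3 returns [(20, ())]
= [(0, ()), (0, ()), (0, ()), (20, ()), (24, ()), (20, ())]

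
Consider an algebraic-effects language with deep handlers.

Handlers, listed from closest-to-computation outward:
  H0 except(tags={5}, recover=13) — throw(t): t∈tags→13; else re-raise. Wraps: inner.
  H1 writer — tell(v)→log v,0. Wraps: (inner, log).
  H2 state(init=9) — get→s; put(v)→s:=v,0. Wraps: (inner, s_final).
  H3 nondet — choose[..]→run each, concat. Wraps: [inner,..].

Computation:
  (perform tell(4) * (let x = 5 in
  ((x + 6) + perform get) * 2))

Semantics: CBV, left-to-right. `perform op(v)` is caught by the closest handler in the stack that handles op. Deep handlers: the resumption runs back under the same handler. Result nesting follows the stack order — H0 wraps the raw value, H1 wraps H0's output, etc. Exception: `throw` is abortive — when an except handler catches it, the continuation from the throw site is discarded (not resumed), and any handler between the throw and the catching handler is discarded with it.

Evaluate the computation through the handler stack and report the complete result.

Step-by-step:
tell(4) @ H1 ⇒ log+=4
get @ H2 ⇒ 9
H0 returns 0
H1 returns (0, (4))
H2 returns ((0, (4)), 9)
H3 returns [((0, (4)), 9)]
= [((0, (4)), 9)]

Answer: [((0, (4)), 9)]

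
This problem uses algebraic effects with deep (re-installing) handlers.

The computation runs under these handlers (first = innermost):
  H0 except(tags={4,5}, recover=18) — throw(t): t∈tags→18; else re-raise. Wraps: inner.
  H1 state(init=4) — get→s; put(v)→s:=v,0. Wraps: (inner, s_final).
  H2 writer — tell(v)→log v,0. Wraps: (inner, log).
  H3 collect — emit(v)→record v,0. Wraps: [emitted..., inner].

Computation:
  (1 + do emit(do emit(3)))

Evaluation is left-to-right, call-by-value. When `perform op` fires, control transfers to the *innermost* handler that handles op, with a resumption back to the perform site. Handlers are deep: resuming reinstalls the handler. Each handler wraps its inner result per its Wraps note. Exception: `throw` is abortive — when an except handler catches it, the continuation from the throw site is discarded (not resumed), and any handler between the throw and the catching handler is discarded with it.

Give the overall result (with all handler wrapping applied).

Answer: [3, 0, ((1, 4), ())]

Step-by-step:
emit(3) @ H3 ⇒ out+=3
emit(0) @ H3 ⇒ out+=0
H0 returns 1
H1 returns (1, 4)
H2 returns ((1, 4), ())
H3 returns [3, 0, ((1, 4), ())]
= [3, 0, ((1, 4), ())]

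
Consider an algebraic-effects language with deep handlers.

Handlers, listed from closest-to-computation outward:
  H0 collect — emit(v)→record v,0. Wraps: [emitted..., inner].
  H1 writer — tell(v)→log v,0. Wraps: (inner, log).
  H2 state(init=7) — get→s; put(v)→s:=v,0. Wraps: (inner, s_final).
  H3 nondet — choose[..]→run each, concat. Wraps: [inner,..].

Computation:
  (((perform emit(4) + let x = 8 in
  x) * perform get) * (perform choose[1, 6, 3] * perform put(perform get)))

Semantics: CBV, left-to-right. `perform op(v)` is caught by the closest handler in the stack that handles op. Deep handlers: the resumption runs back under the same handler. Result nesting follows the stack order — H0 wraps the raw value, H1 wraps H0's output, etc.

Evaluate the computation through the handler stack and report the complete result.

Answer: [(([4, 0], ()), 7), (([4, 0], ()), 7), (([4, 0], ()), 7)]

Step-by-step:
emit(4) @ H0 ⇒ out+=4
get @ H2 ⇒ 7
choose[1, 6, 3] @ H3
  branch[0] choose=1:
    get @ H2 ⇒ 7
    put(7) @ H2 ⇒ s:=7
    H0 returns [4, 0]
    H1 returns ([4, 0], ())
    H2 returns (([4, 0], ()), 7)
    H3 returns [(([4, 0], ()), 7)]
  branch[1] choose=6:
    get @ H2 ⇒ 7
    put(7) @ H2 ⇒ s:=7
    H0 returns [4, 0]
    H1 returns ([4, 0], ())
    H2 returns (([4, 0], ()), 7)
    H3 returns [(([4, 0], ()), 7)]
  branch[2] choose=3:
    get @ H2 ⇒ 7
    put(7) @ H2 ⇒ s:=7
    H0 returns [4, 0]
    H1 returns ([4, 0], ())
    H2 returns (([4, 0], ()), 7)
    H3 returns [(([4, 0], ()), 7)]
= [(([4, 0], ()), 7), (([4, 0], ()), 7), (([4, 0], ()), 7)]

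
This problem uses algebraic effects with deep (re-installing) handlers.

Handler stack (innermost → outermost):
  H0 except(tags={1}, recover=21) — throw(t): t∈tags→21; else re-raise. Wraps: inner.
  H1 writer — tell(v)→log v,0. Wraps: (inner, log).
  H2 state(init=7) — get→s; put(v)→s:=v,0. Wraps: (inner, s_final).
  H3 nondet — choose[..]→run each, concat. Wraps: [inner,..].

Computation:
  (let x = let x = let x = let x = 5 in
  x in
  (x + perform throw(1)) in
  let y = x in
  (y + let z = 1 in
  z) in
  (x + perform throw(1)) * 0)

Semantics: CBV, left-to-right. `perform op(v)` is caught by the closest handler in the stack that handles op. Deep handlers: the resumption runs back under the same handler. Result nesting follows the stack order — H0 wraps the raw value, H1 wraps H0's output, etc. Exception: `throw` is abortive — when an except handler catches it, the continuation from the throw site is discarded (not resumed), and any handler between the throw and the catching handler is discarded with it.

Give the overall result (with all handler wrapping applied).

Answer: [((21, ()), 7)]

Evaluation trace:
throw(1) @ H0 caught ⇒ 21
H1 returns (21, ())
H2 returns ((21, ()), 7)
H3 returns [((21, ()), 7)]
= [((21, ()), 7)]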